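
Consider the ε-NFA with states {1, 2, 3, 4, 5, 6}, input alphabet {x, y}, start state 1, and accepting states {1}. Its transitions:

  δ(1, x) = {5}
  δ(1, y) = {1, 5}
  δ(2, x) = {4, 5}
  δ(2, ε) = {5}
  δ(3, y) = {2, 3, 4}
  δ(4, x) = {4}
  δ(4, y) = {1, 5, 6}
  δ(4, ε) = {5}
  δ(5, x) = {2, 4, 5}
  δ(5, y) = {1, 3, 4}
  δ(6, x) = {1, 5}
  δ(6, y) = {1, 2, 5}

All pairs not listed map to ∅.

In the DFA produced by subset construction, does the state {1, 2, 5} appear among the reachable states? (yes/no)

Start state of the DFA: {1} (ε-closure of the NFA start).
{1} --x--> {5}  [new]
{1} --y--> {1, 5}  [new]
{5} --x--> {2, 4, 5}  [new]
{5} --y--> {1, 3, 4, 5}  [new]
{1, 5} --x--> {2, 4, 5}  [seen]
{1, 5} --y--> {1, 3, 4, 5}  [seen]
{2, 4, 5} --x--> {2, 4, 5}  [seen]
{2, 4, 5} --y--> {1, 3, 4, 5, 6}  [new]
{1, 3, 4, 5} --x--> {2, 4, 5}  [seen]
{1, 3, 4, 5} --y--> {1, 2, 3, 4, 5, 6}  [new]
{1, 3, 4, 5, 6} --x--> {1, 2, 4, 5}  [new]
{1, 3, 4, 5, 6} --y--> {1, 2, 3, 4, 5, 6}  [seen]
{1, 2, 3, 4, 5, 6} --x--> {1, 2, 4, 5}  [seen]
{1, 2, 3, 4, 5, 6} --y--> {1, 2, 3, 4, 5, 6}  [seen]
{1, 2, 4, 5} --x--> {2, 4, 5}  [seen]
{1, 2, 4, 5} --y--> {1, 3, 4, 5, 6}  [seen]
Reachable DFA states: {1}, {5}, {1, 5}, {2, 4, 5}, {1, 3, 4, 5}, {1, 3, 4, 5, 6}, {1, 2, 3, 4, 5, 6}, {1, 2, 4, 5}.
{1, 2, 5} is not among them.

no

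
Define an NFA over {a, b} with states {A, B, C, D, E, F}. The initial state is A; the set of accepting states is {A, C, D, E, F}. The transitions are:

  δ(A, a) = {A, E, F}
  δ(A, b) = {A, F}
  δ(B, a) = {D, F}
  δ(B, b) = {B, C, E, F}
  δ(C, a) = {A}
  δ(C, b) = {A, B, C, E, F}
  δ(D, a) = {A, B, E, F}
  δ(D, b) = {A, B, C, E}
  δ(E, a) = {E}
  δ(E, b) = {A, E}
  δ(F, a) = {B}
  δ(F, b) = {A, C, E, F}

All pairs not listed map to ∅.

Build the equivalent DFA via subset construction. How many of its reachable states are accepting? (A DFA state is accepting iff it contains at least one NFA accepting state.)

7

Start state of the DFA: {A}.
{A} --a--> {A, E, F}  [new]
{A} --b--> {A, F}  [new]
{A, E, F} --a--> {A, B, E, F}  [new]
{A, E, F} --b--> {A, C, E, F}  [new]
{A, F} --a--> {A, B, E, F}  [seen]
{A, F} --b--> {A, C, E, F}  [seen]
{A, B, E, F} --a--> {A, B, D, E, F}  [new]
{A, B, E, F} --b--> {A, B, C, E, F}  [new]
{A, C, E, F} --a--> {A, B, E, F}  [seen]
{A, C, E, F} --b--> {A, B, C, E, F}  [seen]
{A, B, D, E, F} --a--> {A, B, D, E, F}  [seen]
{A, B, D, E, F} --b--> {A, B, C, E, F}  [seen]
{A, B, C, E, F} --a--> {A, B, D, E, F}  [seen]
{A, B, C, E, F} --b--> {A, B, C, E, F}  [seen]
Reachable DFA states: {A}, {A, E, F}, {A, F}, {A, B, E, F}, {A, C, E, F}, {A, B, D, E, F}, {A, B, C, E, F}.
Accepting DFA states (contain an NFA accepting state): {A}, {A, E, F}, {A, F}, {A, B, E, F}, {A, C, E, F}, {A, B, D, E, F}, {A, B, C, E, F}.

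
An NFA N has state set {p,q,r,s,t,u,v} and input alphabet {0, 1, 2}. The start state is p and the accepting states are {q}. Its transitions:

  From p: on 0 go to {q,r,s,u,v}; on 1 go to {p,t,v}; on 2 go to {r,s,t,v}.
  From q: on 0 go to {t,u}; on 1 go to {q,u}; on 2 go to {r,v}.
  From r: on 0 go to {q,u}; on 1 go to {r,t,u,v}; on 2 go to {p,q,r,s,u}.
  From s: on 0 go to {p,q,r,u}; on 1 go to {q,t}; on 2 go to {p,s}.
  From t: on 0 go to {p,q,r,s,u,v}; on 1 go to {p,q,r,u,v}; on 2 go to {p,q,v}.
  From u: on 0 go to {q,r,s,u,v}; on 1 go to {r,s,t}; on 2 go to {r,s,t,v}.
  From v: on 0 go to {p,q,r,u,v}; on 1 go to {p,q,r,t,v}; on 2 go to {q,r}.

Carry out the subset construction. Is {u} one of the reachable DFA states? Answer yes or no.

no

Start state of the DFA: {p}.
{p} --0--> {q,r,s,u,v}  [new]
{p} --1--> {p,t,v}  [new]
{p} --2--> {r,s,t,v}  [new]
{q,r,s,u,v} --0--> {p,q,r,s,t,u,v}  [new]
{q,r,s,u,v} --1--> {p,q,r,s,t,u,v}  [seen]
{q,r,s,u,v} --2--> {p,q,r,s,t,u,v}  [seen]
{p,t,v} --0--> {p,q,r,s,u,v}  [new]
{p,t,v} --1--> {p,q,r,t,u,v}  [new]
{p,t,v} --2--> {p,q,r,s,t,v}  [new]
{r,s,t,v} --0--> {p,q,r,s,u,v}  [seen]
{r,s,t,v} --1--> {p,q,r,t,u,v}  [seen]
{r,s,t,v} --2--> {p,q,r,s,u,v}  [seen]
{p,q,r,s,t,u,v} --0--> {p,q,r,s,t,u,v}  [seen]
{p,q,r,s,t,u,v} --1--> {p,q,r,s,t,u,v}  [seen]
{p,q,r,s,t,u,v} --2--> {p,q,r,s,t,u,v}  [seen]
{p,q,r,s,u,v} --0--> {p,q,r,s,t,u,v}  [seen]
{p,q,r,s,u,v} --1--> {p,q,r,s,t,u,v}  [seen]
{p,q,r,s,u,v} --2--> {p,q,r,s,t,u,v}  [seen]
{p,q,r,t,u,v} --0--> {p,q,r,s,t,u,v}  [seen]
{p,q,r,t,u,v} --1--> {p,q,r,s,t,u,v}  [seen]
{p,q,r,t,u,v} --2--> {p,q,r,s,t,u,v}  [seen]
{p,q,r,s,t,v} --0--> {p,q,r,s,t,u,v}  [seen]
{p,q,r,s,t,v} --1--> {p,q,r,t,u,v}  [seen]
{p,q,r,s,t,v} --2--> {p,q,r,s,t,u,v}  [seen]
Reachable DFA states: {p}, {q,r,s,u,v}, {p,t,v}, {r,s,t,v}, {p,q,r,s,t,u,v}, {p,q,r,s,u,v}, {p,q,r,t,u,v}, {p,q,r,s,t,v}.
{u} is not among them.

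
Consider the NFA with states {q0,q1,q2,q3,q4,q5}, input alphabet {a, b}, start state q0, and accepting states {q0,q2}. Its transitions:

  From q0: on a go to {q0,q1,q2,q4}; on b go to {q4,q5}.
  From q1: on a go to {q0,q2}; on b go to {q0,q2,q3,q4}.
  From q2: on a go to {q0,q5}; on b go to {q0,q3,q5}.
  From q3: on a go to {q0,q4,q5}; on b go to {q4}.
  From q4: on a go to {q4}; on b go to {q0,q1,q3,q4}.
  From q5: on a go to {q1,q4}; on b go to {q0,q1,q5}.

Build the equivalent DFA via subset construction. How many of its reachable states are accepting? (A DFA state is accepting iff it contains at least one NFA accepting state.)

Start state of the DFA: {q0}.
{q0} --a--> {q0,q1,q2,q4}  [new]
{q0} --b--> {q4,q5}  [new]
{q0,q1,q2,q4} --a--> {q0,q1,q2,q4,q5}  [new]
{q0,q1,q2,q4} --b--> {q0,q1,q2,q3,q4,q5}  [new]
{q4,q5} --a--> {q1,q4}  [new]
{q4,q5} --b--> {q0,q1,q3,q4,q5}  [new]
{q0,q1,q2,q4,q5} --a--> {q0,q1,q2,q4,q5}  [seen]
{q0,q1,q2,q4,q5} --b--> {q0,q1,q2,q3,q4,q5}  [seen]
{q0,q1,q2,q3,q4,q5} --a--> {q0,q1,q2,q4,q5}  [seen]
{q0,q1,q2,q3,q4,q5} --b--> {q0,q1,q2,q3,q4,q5}  [seen]
{q1,q4} --a--> {q0,q2,q4}  [new]
{q1,q4} --b--> {q0,q1,q2,q3,q4}  [new]
{q0,q1,q3,q4,q5} --a--> {q0,q1,q2,q4,q5}  [seen]
{q0,q1,q3,q4,q5} --b--> {q0,q1,q2,q3,q4,q5}  [seen]
{q0,q2,q4} --a--> {q0,q1,q2,q4,q5}  [seen]
{q0,q2,q4} --b--> {q0,q1,q3,q4,q5}  [seen]
{q0,q1,q2,q3,q4} --a--> {q0,q1,q2,q4,q5}  [seen]
{q0,q1,q2,q3,q4} --b--> {q0,q1,q2,q3,q4,q5}  [seen]
Reachable DFA states: {q0}, {q0,q1,q2,q4}, {q4,q5}, {q0,q1,q2,q4,q5}, {q0,q1,q2,q3,q4,q5}, {q1,q4}, {q0,q1,q3,q4,q5}, {q0,q2,q4}, {q0,q1,q2,q3,q4}.
Accepting DFA states (contain an NFA accepting state): {q0}, {q0,q1,q2,q4}, {q0,q1,q2,q4,q5}, {q0,q1,q2,q3,q4,q5}, {q0,q1,q3,q4,q5}, {q0,q2,q4}, {q0,q1,q2,q3,q4}.

7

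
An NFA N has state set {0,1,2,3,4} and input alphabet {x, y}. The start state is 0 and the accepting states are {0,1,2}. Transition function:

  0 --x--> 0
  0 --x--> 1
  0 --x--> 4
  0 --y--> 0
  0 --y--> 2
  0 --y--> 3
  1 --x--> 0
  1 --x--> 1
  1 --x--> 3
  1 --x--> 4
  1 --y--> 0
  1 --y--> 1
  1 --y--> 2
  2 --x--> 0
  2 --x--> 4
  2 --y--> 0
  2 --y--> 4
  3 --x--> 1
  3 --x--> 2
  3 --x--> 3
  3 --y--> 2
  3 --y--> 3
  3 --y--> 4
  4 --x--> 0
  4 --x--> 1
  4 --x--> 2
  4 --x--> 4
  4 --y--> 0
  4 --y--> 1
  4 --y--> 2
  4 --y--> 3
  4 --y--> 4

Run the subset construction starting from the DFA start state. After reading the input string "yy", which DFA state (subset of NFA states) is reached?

{0,2,3,4}

Start: {0}.
δ(0,y) = {0,2,3}.
Union: {0,2,3}.
After y: {0,2,3}.
δ(0,y) = {0,2,3}; δ(2,y) = {0,4}; δ(3,y) = {2,3,4}.
Union: {0,2,3,4}.
After y: {0,2,3,4}.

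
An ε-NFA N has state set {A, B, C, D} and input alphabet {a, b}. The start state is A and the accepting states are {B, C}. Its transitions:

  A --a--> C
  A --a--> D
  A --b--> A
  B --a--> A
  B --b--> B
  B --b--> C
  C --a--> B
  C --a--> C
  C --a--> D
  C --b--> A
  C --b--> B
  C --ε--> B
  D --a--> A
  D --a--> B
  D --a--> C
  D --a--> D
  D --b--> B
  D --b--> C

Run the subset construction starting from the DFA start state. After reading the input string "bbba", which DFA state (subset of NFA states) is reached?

{B, C, D}

Start: {A}.
δ(A,b) = {A}.
Union: {A}.
After b: {A}.
δ(A,b) = {A}.
Union: {A}.
After b: {A}.
δ(A,b) = {A}.
Union: {A}.
After b: {A}.
δ(A,a) = {C, D}.
Union: {C, D}.
ε-closure gives {B, C, D}.
After a: {B, C, D}.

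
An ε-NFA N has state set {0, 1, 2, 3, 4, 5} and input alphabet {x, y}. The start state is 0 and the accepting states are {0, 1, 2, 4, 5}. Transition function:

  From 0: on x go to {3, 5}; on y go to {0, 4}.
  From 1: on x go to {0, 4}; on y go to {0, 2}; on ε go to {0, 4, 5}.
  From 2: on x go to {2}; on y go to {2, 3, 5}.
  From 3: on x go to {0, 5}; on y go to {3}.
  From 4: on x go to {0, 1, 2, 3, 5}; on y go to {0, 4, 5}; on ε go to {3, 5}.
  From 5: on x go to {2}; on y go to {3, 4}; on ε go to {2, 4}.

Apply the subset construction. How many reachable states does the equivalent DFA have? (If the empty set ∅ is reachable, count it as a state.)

4

Start state of the DFA: {0} (ε-closure of the NFA start).
{0} --x--> {2, 3, 4, 5}  [new]
{0} --y--> {0, 2, 3, 4, 5}  [new]
{2, 3, 4, 5} --x--> {0, 1, 2, 3, 4, 5}  [new]
{2, 3, 4, 5} --y--> {0, 2, 3, 4, 5}  [seen]
{0, 2, 3, 4, 5} --x--> {0, 1, 2, 3, 4, 5}  [seen]
{0, 2, 3, 4, 5} --y--> {0, 2, 3, 4, 5}  [seen]
{0, 1, 2, 3, 4, 5} --x--> {0, 1, 2, 3, 4, 5}  [seen]
{0, 1, 2, 3, 4, 5} --y--> {0, 2, 3, 4, 5}  [seen]
Reachable DFA states: {0}, {2, 3, 4, 5}, {0, 2, 3, 4, 5}, {0, 1, 2, 3, 4, 5}.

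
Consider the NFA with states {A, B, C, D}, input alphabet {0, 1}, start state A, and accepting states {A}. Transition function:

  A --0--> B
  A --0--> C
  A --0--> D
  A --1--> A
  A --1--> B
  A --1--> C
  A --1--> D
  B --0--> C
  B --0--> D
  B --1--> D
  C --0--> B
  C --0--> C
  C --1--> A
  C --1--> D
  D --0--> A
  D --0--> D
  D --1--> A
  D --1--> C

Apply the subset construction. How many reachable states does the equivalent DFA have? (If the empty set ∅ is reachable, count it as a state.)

4

Start state of the DFA: {A}.
{A} --0--> {B, C, D}  [new]
{A} --1--> {A, B, C, D}  [new]
{B, C, D} --0--> {A, B, C, D}  [seen]
{B, C, D} --1--> {A, C, D}  [new]
{A, B, C, D} --0--> {A, B, C, D}  [seen]
{A, B, C, D} --1--> {A, B, C, D}  [seen]
{A, C, D} --0--> {A, B, C, D}  [seen]
{A, C, D} --1--> {A, B, C, D}  [seen]
Reachable DFA states: {A}, {B, C, D}, {A, B, C, D}, {A, C, D}.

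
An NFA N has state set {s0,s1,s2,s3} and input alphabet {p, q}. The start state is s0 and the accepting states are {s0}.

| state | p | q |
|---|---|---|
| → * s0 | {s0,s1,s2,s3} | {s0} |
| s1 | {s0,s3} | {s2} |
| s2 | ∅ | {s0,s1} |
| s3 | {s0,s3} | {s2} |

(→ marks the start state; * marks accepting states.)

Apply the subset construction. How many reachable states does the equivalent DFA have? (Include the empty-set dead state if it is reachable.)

3

Start state of the DFA: {s0}.
{s0} --p--> {s0,s1,s2,s3}  [new]
{s0} --q--> {s0}  [seen]
{s0,s1,s2,s3} --p--> {s0,s1,s2,s3}  [seen]
{s0,s1,s2,s3} --q--> {s0,s1,s2}  [new]
{s0,s1,s2} --p--> {s0,s1,s2,s3}  [seen]
{s0,s1,s2} --q--> {s0,s1,s2}  [seen]
Reachable DFA states: {s0}, {s0,s1,s2,s3}, {s0,s1,s2}.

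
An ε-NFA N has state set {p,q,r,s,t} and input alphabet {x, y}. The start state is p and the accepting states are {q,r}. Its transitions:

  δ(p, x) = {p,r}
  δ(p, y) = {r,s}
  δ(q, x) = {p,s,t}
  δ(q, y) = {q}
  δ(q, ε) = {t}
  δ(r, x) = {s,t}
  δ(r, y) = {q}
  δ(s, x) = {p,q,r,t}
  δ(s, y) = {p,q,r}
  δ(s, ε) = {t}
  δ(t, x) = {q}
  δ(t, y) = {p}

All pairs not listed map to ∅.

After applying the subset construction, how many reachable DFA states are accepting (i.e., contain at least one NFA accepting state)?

6

Start state of the DFA: {p} (ε-closure of the NFA start).
{p} --x--> {p,r}  [new]
{p} --y--> {r,s,t}  [new]
{p,r} --x--> {p,r,s,t}  [new]
{p,r} --y--> {q,r,s,t}  [new]
{r,s,t} --x--> {p,q,r,s,t}  [new]
{r,s,t} --y--> {p,q,r,t}  [new]
{p,r,s,t} --x--> {p,q,r,s,t}  [seen]
{p,r,s,t} --y--> {p,q,r,s,t}  [seen]
{q,r,s,t} --x--> {p,q,r,s,t}  [seen]
{q,r,s,t} --y--> {p,q,r,t}  [seen]
{p,q,r,s,t} --x--> {p,q,r,s,t}  [seen]
{p,q,r,s,t} --y--> {p,q,r,s,t}  [seen]
{p,q,r,t} --x--> {p,q,r,s,t}  [seen]
{p,q,r,t} --y--> {p,q,r,s,t}  [seen]
Reachable DFA states: {p}, {p,r}, {r,s,t}, {p,r,s,t}, {q,r,s,t}, {p,q,r,s,t}, {p,q,r,t}.
Accepting DFA states (contain an NFA accepting state): {p,r}, {r,s,t}, {p,r,s,t}, {q,r,s,t}, {p,q,r,s,t}, {p,q,r,t}.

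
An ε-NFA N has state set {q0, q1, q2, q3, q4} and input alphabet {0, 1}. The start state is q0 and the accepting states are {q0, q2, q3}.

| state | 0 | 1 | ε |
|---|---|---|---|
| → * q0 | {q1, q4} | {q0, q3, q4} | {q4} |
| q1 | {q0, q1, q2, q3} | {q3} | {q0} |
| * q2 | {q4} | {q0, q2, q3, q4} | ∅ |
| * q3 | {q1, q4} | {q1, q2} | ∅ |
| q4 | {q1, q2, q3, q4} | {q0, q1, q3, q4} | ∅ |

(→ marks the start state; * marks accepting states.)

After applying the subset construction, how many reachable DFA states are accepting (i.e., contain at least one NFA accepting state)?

3

Start state of the DFA: {q0, q4} (ε-closure of the NFA start).
{q0, q4} --0--> {q0, q1, q2, q3, q4}  [new]
{q0, q4} --1--> {q0, q1, q3, q4}  [new]
{q0, q1, q2, q3, q4} --0--> {q0, q1, q2, q3, q4}  [seen]
{q0, q1, q2, q3, q4} --1--> {q0, q1, q2, q3, q4}  [seen]
{q0, q1, q3, q4} --0--> {q0, q1, q2, q3, q4}  [seen]
{q0, q1, q3, q4} --1--> {q0, q1, q2, q3, q4}  [seen]
Reachable DFA states: {q0, q4}, {q0, q1, q2, q3, q4}, {q0, q1, q3, q4}.
Accepting DFA states (contain an NFA accepting state): {q0, q4}, {q0, q1, q2, q3, q4}, {q0, q1, q3, q4}.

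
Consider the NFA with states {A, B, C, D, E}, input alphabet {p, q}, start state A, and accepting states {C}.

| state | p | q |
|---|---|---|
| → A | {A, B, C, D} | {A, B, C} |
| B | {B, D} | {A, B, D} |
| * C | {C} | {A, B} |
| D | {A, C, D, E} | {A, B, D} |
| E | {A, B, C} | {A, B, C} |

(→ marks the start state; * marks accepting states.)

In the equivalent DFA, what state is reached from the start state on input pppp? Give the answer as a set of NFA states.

{A, B, C, D, E}

Start: {A}.
δ(A,p) = {A, B, C, D}.
Union: {A, B, C, D}.
After p: {A, B, C, D}.
δ(A,p) = {A, B, C, D}; δ(B,p) = {B, D}; δ(C,p) = {C}; δ(D,p) = {A, C, D, E}.
Union: {A, B, C, D, E}.
After p: {A, B, C, D, E}.
δ(A,p) = {A, B, C, D}; δ(B,p) = {B, D}; δ(C,p) = {C}; δ(D,p) = {A, C, D, E}; δ(E,p) = {A, B, C}.
Union: {A, B, C, D, E}.
After p: {A, B, C, D, E}.
δ(A,p) = {A, B, C, D}; δ(B,p) = {B, D}; δ(C,p) = {C}; δ(D,p) = {A, C, D, E}; δ(E,p) = {A, B, C}.
Union: {A, B, C, D, E}.
After p: {A, B, C, D, E}.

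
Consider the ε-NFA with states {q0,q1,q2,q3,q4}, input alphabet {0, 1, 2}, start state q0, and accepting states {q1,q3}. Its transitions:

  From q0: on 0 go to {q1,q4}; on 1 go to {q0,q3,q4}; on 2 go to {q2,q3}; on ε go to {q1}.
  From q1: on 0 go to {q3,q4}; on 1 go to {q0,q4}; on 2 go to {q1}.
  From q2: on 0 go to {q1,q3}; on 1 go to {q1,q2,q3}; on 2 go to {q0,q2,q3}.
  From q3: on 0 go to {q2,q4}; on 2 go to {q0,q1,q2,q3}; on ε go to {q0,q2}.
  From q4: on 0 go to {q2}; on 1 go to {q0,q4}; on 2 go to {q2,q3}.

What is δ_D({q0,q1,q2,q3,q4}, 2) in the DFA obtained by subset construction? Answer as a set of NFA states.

δ(q0,2) = {q2,q3}; δ(q1,2) = {q1}; δ(q2,2) = {q0,q2,q3}; δ(q3,2) = {q0,q1,q2,q3}; δ(q4,2) = {q2,q3}.
Union: {q0,q1,q2,q3}.

{q0,q1,q2,q3}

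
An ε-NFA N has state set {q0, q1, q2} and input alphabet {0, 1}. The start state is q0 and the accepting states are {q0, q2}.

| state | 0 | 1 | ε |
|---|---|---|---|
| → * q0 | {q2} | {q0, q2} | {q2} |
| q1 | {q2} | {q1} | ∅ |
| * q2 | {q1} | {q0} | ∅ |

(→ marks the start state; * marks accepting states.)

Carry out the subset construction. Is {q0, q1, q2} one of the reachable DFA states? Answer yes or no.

Start state of the DFA: {q0, q2} (ε-closure of the NFA start).
{q0, q2} --0--> {q1, q2}  [new]
{q0, q2} --1--> {q0, q2}  [seen]
{q1, q2} --0--> {q1, q2}  [seen]
{q1, q2} --1--> {q0, q1, q2}  [new]
{q0, q1, q2} --0--> {q1, q2}  [seen]
{q0, q1, q2} --1--> {q0, q1, q2}  [seen]
Reachable DFA states: {q0, q2}, {q1, q2}, {q0, q1, q2}.
{q0, q1, q2} is among them.

yes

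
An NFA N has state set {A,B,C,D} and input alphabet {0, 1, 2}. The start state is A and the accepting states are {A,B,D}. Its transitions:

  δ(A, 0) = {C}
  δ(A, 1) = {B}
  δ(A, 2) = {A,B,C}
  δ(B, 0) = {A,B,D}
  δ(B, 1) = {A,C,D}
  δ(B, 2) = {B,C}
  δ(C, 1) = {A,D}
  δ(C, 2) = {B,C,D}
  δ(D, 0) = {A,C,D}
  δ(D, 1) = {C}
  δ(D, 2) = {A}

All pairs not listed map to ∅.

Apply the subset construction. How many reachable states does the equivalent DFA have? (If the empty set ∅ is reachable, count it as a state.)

Start state of the DFA: {A}.
{A} --0--> {C}  [new]
{A} --1--> {B}  [new]
{A} --2--> {A,B,C}  [new]
{C} --0--> ∅  [new]
{C} --1--> {A,D}  [new]
{C} --2--> {B,C,D}  [new]
{B} --0--> {A,B,D}  [new]
{B} --1--> {A,C,D}  [new]
{B} --2--> {B,C}  [new]
{A,B,C} --0--> {A,B,C,D}  [new]
{A,B,C} --1--> {A,B,C,D}  [seen]
{A,B,C} --2--> {A,B,C,D}  [seen]
∅ --0--> ∅  [seen]
∅ --1--> ∅  [seen]
∅ --2--> ∅  [seen]
{A,D} --0--> {A,C,D}  [seen]
{A,D} --1--> {B,C}  [seen]
{A,D} --2--> {A,B,C}  [seen]
{B,C,D} --0--> {A,B,C,D}  [seen]
{B,C,D} --1--> {A,C,D}  [seen]
{B,C,D} --2--> {A,B,C,D}  [seen]
{A,B,D} --0--> {A,B,C,D}  [seen]
{A,B,D} --1--> {A,B,C,D}  [seen]
{A,B,D} --2--> {A,B,C}  [seen]
{A,C,D} --0--> {A,C,D}  [seen]
{A,C,D} --1--> {A,B,C,D}  [seen]
{A,C,D} --2--> {A,B,C,D}  [seen]
{B,C} --0--> {A,B,D}  [seen]
{B,C} --1--> {A,C,D}  [seen]
{B,C} --2--> {B,C,D}  [seen]
{A,B,C,D} --0--> {A,B,C,D}  [seen]
{A,B,C,D} --1--> {A,B,C,D}  [seen]
{A,B,C,D} --2--> {A,B,C,D}  [seen]
Reachable DFA states: {A}, {C}, {B}, {A,B,C}, ∅, {A,D}, {B,C,D}, {A,B,D}, {A,C,D}, {B,C}, {A,B,C,D}.

11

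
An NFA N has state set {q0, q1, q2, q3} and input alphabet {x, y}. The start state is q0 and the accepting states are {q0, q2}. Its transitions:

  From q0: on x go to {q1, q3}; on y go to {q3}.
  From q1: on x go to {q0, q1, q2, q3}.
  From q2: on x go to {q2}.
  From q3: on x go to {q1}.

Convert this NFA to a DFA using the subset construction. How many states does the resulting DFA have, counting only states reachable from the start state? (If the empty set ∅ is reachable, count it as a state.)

Start state of the DFA: {q0}.
{q0} --x--> {q1, q3}  [new]
{q0} --y--> {q3}  [new]
{q1, q3} --x--> {q0, q1, q2, q3}  [new]
{q1, q3} --y--> ∅  [new]
{q3} --x--> {q1}  [new]
{q3} --y--> ∅  [seen]
{q0, q1, q2, q3} --x--> {q0, q1, q2, q3}  [seen]
{q0, q1, q2, q3} --y--> {q3}  [seen]
∅ --x--> ∅  [seen]
∅ --y--> ∅  [seen]
{q1} --x--> {q0, q1, q2, q3}  [seen]
{q1} --y--> ∅  [seen]
Reachable DFA states: {q0}, {q1, q3}, {q3}, {q0, q1, q2, q3}, ∅, {q1}.

6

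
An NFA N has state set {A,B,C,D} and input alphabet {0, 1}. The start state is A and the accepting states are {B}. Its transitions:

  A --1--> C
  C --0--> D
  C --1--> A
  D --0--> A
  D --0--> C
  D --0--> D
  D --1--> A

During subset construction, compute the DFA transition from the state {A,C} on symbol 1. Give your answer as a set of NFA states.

{A,C}

δ(A,1) = {C}; δ(C,1) = {A}.
Union: {A,C}.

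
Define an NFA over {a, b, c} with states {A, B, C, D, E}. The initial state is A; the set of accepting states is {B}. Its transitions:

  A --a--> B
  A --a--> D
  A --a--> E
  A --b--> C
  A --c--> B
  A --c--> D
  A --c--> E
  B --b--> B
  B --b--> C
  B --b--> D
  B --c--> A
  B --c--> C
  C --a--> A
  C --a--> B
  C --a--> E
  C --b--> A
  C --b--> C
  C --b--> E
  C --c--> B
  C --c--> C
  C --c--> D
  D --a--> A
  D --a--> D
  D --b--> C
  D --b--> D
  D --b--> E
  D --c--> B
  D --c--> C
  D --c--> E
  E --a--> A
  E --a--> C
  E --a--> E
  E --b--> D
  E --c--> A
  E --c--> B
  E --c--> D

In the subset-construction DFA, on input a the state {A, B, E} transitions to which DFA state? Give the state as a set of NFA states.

δ(A,a) = {B, D, E}; δ(B,a) = ∅; δ(E,a) = {A, C, E}.
Union: {A, B, C, D, E}.

{A, B, C, D, E}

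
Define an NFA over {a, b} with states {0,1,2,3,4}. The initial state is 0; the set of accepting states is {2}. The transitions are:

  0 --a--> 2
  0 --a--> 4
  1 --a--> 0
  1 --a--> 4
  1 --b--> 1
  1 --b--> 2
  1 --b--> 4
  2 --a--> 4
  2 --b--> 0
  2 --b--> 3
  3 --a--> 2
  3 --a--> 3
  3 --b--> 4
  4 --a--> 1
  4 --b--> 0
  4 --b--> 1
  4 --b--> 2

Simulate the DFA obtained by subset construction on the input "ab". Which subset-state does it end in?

{0,1,2,3}

Start: {0}.
δ(0,a) = {2,4}.
Union: {2,4}.
After a: {2,4}.
δ(2,b) = {0,3}; δ(4,b) = {0,1,2}.
Union: {0,1,2,3}.
After b: {0,1,2,3}.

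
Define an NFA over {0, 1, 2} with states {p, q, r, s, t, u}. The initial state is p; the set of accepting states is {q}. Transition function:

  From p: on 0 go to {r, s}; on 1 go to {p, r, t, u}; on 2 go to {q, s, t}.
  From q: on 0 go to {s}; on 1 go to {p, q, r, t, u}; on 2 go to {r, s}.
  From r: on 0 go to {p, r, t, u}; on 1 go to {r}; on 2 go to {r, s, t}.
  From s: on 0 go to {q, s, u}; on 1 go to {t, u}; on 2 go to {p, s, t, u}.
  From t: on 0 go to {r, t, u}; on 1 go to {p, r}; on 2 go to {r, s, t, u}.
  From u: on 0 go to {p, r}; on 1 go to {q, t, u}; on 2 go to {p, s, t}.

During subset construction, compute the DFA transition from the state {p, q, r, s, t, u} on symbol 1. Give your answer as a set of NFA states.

{p, q, r, t, u}

δ(p,1) = {p, r, t, u}; δ(q,1) = {p, q, r, t, u}; δ(r,1) = {r}; δ(s,1) = {t, u}; δ(t,1) = {p, r}; δ(u,1) = {q, t, u}.
Union: {p, q, r, t, u}.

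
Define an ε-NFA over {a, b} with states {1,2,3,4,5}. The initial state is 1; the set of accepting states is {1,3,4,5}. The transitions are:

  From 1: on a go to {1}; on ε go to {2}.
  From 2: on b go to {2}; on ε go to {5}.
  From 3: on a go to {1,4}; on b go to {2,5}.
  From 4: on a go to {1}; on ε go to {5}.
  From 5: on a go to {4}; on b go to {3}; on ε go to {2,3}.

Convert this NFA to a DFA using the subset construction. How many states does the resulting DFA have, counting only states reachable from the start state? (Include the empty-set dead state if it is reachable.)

Start state of the DFA: {1,2,3,5} (ε-closure of the NFA start).
{1,2,3,5} --a--> {1,2,3,4,5}  [new]
{1,2,3,5} --b--> {2,3,5}  [new]
{1,2,3,4,5} --a--> {1,2,3,4,5}  [seen]
{1,2,3,4,5} --b--> {2,3,5}  [seen]
{2,3,5} --a--> {1,2,3,4,5}  [seen]
{2,3,5} --b--> {2,3,5}  [seen]
Reachable DFA states: {1,2,3,5}, {1,2,3,4,5}, {2,3,5}.

3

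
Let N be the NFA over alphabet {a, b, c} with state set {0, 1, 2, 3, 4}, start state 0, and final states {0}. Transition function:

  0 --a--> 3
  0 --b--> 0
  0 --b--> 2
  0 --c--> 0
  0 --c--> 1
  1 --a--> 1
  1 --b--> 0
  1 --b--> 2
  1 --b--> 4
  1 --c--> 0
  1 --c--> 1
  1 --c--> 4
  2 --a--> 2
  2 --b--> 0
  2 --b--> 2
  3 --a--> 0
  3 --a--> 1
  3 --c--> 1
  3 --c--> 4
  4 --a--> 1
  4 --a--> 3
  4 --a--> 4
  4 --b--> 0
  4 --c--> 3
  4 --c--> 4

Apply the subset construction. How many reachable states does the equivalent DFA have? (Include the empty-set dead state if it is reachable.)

16

Start state of the DFA: {0}.
{0} --a--> {3}  [new]
{0} --b--> {0, 2}  [new]
{0} --c--> {0, 1}  [new]
{3} --a--> {0, 1}  [seen]
{3} --b--> ∅  [new]
{3} --c--> {1, 4}  [new]
{0, 2} --a--> {2, 3}  [new]
{0, 2} --b--> {0, 2}  [seen]
{0, 2} --c--> {0, 1}  [seen]
{0, 1} --a--> {1, 3}  [new]
{0, 1} --b--> {0, 2, 4}  [new]
{0, 1} --c--> {0, 1, 4}  [new]
∅ --a--> ∅  [seen]
∅ --b--> ∅  [seen]
∅ --c--> ∅  [seen]
{1, 4} --a--> {1, 3, 4}  [new]
{1, 4} --b--> {0, 2, 4}  [seen]
{1, 4} --c--> {0, 1, 3, 4}  [new]
{2, 3} --a--> {0, 1, 2}  [new]
{2, 3} --b--> {0, 2}  [seen]
{2, 3} --c--> {1, 4}  [seen]
{1, 3} --a--> {0, 1}  [seen]
{1, 3} --b--> {0, 2, 4}  [seen]
{1, 3} --c--> {0, 1, 4}  [seen]
{0, 2, 4} --a--> {1, 2, 3, 4}  [new]
{0, 2, 4} --b--> {0, 2}  [seen]
{0, 2, 4} --c--> {0, 1, 3, 4}  [seen]
{0, 1, 4} --a--> {1, 3, 4}  [seen]
{0, 1, 4} --b--> {0, 2, 4}  [seen]
{0, 1, 4} --c--> {0, 1, 3, 4}  [seen]
{1, 3, 4} --a--> {0, 1, 3, 4}  [seen]
{1, 3, 4} --b--> {0, 2, 4}  [seen]
{1, 3, 4} --c--> {0, 1, 3, 4}  [seen]
{0, 1, 3, 4} --a--> {0, 1, 3, 4}  [seen]
{0, 1, 3, 4} --b--> {0, 2, 4}  [seen]
{0, 1, 3, 4} --c--> {0, 1, 3, 4}  [seen]
{0, 1, 2} --a--> {1, 2, 3}  [new]
{0, 1, 2} --b--> {0, 2, 4}  [seen]
{0, 1, 2} --c--> {0, 1, 4}  [seen]
{1, 2, 3, 4} --a--> {0, 1, 2, 3, 4}  [new]
{1, 2, 3, 4} --b--> {0, 2, 4}  [seen]
{1, 2, 3, 4} --c--> {0, 1, 3, 4}  [seen]
{1, 2, 3} --a--> {0, 1, 2}  [seen]
{1, 2, 3} --b--> {0, 2, 4}  [seen]
{1, 2, 3} --c--> {0, 1, 4}  [seen]
{0, 1, 2, 3, 4} --a--> {0, 1, 2, 3, 4}  [seen]
{0, 1, 2, 3, 4} --b--> {0, 2, 4}  [seen]
{0, 1, 2, 3, 4} --c--> {0, 1, 3, 4}  [seen]
Reachable DFA states: {0}, {3}, {0, 2}, {0, 1}, ∅, {1, 4}, {2, 3}, {1, 3}, {0, 2, 4}, {0, 1, 4}, {1, 3, 4}, {0, 1, 3, 4}, {0, 1, 2}, {1, 2, 3, 4}, {1, 2, 3}, {0, 1, 2, 3, 4}.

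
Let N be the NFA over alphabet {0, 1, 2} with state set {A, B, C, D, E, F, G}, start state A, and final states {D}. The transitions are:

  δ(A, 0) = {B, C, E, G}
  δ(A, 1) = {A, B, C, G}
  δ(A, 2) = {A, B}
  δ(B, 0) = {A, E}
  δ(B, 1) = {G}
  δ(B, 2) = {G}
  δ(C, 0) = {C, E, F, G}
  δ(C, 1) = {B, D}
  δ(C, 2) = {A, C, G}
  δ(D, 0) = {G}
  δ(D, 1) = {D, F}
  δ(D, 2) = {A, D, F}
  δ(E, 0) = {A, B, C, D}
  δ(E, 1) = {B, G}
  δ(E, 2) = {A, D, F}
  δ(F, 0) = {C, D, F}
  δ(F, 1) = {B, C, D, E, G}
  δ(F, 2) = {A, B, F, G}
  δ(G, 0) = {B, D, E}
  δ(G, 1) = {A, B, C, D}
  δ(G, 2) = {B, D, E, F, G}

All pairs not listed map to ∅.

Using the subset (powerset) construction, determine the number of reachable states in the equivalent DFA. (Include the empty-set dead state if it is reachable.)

Start state of the DFA: {A}.
{A} --0--> {B, C, E, G}  [new]
{A} --1--> {A, B, C, G}  [new]
{A} --2--> {A, B}  [new]
{B, C, E, G} --0--> {A, B, C, D, E, F, G}  [new]
{B, C, E, G} --1--> {A, B, C, D, G}  [new]
{B, C, E, G} --2--> {A, B, C, D, E, F, G}  [seen]
{A, B, C, G} --0--> {A, B, C, D, E, F, G}  [seen]
{A, B, C, G} --1--> {A, B, C, D, G}  [seen]
{A, B, C, G} --2--> {A, B, C, D, E, F, G}  [seen]
{A, B} --0--> {A, B, C, E, G}  [new]
{A, B} --1--> {A, B, C, G}  [seen]
{A, B} --2--> {A, B, G}  [new]
{A, B, C, D, E, F, G} --0--> {A, B, C, D, E, F, G}  [seen]
{A, B, C, D, E, F, G} --1--> {A, B, C, D, E, F, G}  [seen]
{A, B, C, D, E, F, G} --2--> {A, B, C, D, E, F, G}  [seen]
{A, B, C, D, G} --0--> {A, B, C, D, E, F, G}  [seen]
{A, B, C, D, G} --1--> {A, B, C, D, F, G}  [new]
{A, B, C, D, G} --2--> {A, B, C, D, E, F, G}  [seen]
{A, B, C, E, G} --0--> {A, B, C, D, E, F, G}  [seen]
{A, B, C, E, G} --1--> {A, B, C, D, G}  [seen]
{A, B, C, E, G} --2--> {A, B, C, D, E, F, G}  [seen]
{A, B, G} --0--> {A, B, C, D, E, G}  [new]
{A, B, G} --1--> {A, B, C, D, G}  [seen]
{A, B, G} --2--> {A, B, D, E, F, G}  [new]
{A, B, C, D, F, G} --0--> {A, B, C, D, E, F, G}  [seen]
{A, B, C, D, F, G} --1--> {A, B, C, D, E, F, G}  [seen]
{A, B, C, D, F, G} --2--> {A, B, C, D, E, F, G}  [seen]
{A, B, C, D, E, G} --0--> {A, B, C, D, E, F, G}  [seen]
{A, B, C, D, E, G} --1--> {A, B, C, D, F, G}  [seen]
{A, B, C, D, E, G} --2--> {A, B, C, D, E, F, G}  [seen]
{A, B, D, E, F, G} --0--> {A, B, C, D, E, F, G}  [seen]
{A, B, D, E, F, G} --1--> {A, B, C, D, E, F, G}  [seen]
{A, B, D, E, F, G} --2--> {A, B, D, E, F, G}  [seen]
Reachable DFA states: {A}, {B, C, E, G}, {A, B, C, G}, {A, B}, {A, B, C, D, E, F, G}, {A, B, C, D, G}, {A, B, C, E, G}, {A, B, G}, {A, B, C, D, F, G}, {A, B, C, D, E, G}, {A, B, D, E, F, G}.

11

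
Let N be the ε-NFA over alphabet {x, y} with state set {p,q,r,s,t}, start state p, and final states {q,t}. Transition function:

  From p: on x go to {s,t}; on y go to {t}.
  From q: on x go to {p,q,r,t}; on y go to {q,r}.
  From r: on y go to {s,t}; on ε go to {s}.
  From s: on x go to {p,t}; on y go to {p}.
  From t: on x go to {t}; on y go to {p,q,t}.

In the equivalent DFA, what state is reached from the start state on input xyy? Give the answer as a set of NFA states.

{p,q,r,s,t}

Start: {p}.
δ(p,x) = {s,t}.
Union: {s,t}.
After x: {s,t}.
δ(s,y) = {p}; δ(t,y) = {p,q,t}.
Union: {p,q,t}.
After y: {p,q,t}.
δ(p,y) = {t}; δ(q,y) = {q,r}; δ(t,y) = {p,q,t}.
Union: {p,q,r,t}.
ε-closure gives {p,q,r,s,t}.
After y: {p,q,r,s,t}.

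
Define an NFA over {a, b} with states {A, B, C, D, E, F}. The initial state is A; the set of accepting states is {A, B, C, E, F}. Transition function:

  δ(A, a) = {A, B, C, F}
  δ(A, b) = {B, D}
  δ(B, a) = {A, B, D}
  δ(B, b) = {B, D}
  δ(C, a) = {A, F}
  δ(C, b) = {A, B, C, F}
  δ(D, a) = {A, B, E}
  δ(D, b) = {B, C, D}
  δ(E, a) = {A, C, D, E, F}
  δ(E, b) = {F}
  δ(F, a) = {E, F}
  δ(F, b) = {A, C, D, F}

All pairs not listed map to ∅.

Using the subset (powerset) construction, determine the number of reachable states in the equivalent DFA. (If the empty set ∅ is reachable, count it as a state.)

Start state of the DFA: {A}.
{A} --a--> {A, B, C, F}  [new]
{A} --b--> {B, D}  [new]
{A, B, C, F} --a--> {A, B, C, D, E, F}  [new]
{A, B, C, F} --b--> {A, B, C, D, F}  [new]
{B, D} --a--> {A, B, D, E}  [new]
{B, D} --b--> {B, C, D}  [new]
{A, B, C, D, E, F} --a--> {A, B, C, D, E, F}  [seen]
{A, B, C, D, E, F} --b--> {A, B, C, D, F}  [seen]
{A, B, C, D, F} --a--> {A, B, C, D, E, F}  [seen]
{A, B, C, D, F} --b--> {A, B, C, D, F}  [seen]
{A, B, D, E} --a--> {A, B, C, D, E, F}  [seen]
{A, B, D, E} --b--> {B, C, D, F}  [new]
{B, C, D} --a--> {A, B, D, E, F}  [new]
{B, C, D} --b--> {A, B, C, D, F}  [seen]
{B, C, D, F} --a--> {A, B, D, E, F}  [seen]
{B, C, D, F} --b--> {A, B, C, D, F}  [seen]
{A, B, D, E, F} --a--> {A, B, C, D, E, F}  [seen]
{A, B, D, E, F} --b--> {A, B, C, D, F}  [seen]
Reachable DFA states: {A}, {A, B, C, F}, {B, D}, {A, B, C, D, E, F}, {A, B, C, D, F}, {A, B, D, E}, {B, C, D}, {B, C, D, F}, {A, B, D, E, F}.

9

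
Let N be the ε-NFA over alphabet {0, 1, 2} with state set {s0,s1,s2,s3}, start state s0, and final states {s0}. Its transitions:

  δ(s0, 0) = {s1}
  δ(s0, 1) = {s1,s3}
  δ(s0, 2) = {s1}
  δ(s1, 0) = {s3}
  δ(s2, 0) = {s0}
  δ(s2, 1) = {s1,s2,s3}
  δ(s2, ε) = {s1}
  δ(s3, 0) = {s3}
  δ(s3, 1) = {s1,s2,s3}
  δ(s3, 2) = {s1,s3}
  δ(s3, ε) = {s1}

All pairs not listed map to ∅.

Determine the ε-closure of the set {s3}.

Begin with {s3}.
s3 →ε {s1}; add s1.
ε-closure = {s1,s3}.

{s1,s3}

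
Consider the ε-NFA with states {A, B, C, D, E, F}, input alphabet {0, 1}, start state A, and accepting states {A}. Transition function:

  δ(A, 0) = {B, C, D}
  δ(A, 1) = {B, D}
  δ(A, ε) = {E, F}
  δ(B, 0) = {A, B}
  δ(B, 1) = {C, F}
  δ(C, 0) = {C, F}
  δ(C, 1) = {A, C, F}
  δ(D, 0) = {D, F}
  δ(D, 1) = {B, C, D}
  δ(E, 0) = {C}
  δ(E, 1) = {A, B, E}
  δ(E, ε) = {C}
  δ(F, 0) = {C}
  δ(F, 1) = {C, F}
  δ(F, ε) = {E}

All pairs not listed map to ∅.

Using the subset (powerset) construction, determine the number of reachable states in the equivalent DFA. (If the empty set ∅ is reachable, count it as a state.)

3

Start state of the DFA: {A, C, E, F} (ε-closure of the NFA start).
{A, C, E, F} --0--> {B, C, D, E, F}  [new]
{A, C, E, F} --1--> {A, B, C, D, E, F}  [new]
{B, C, D, E, F} --0--> {A, B, C, D, E, F}  [seen]
{B, C, D, E, F} --1--> {A, B, C, D, E, F}  [seen]
{A, B, C, D, E, F} --0--> {A, B, C, D, E, F}  [seen]
{A, B, C, D, E, F} --1--> {A, B, C, D, E, F}  [seen]
Reachable DFA states: {A, C, E, F}, {B, C, D, E, F}, {A, B, C, D, E, F}.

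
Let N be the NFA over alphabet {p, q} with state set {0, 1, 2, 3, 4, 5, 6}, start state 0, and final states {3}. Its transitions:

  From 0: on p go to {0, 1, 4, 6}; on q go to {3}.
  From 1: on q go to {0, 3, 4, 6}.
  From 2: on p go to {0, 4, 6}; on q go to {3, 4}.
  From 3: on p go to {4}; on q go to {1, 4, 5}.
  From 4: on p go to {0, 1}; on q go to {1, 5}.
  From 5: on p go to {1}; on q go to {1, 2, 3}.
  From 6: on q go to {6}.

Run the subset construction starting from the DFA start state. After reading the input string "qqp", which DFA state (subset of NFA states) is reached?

Start: {0}.
δ(0,q) = {3}.
Union: {3}.
After q: {3}.
δ(3,q) = {1, 4, 5}.
Union: {1, 4, 5}.
After q: {1, 4, 5}.
δ(1,p) = ∅; δ(4,p) = {0, 1}; δ(5,p) = {1}.
Union: {0, 1}.
After p: {0, 1}.

{0, 1}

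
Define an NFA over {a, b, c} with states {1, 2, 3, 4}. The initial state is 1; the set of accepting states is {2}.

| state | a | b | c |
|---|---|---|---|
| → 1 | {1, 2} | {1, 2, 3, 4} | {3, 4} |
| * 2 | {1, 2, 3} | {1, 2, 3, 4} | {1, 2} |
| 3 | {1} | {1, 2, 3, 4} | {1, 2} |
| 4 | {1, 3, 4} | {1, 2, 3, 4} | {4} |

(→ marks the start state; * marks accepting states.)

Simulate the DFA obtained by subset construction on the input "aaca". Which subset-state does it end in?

Start: {1}.
δ(1,a) = {1, 2}.
Union: {1, 2}.
After a: {1, 2}.
δ(1,a) = {1, 2}; δ(2,a) = {1, 2, 3}.
Union: {1, 2, 3}.
After a: {1, 2, 3}.
δ(1,c) = {3, 4}; δ(2,c) = {1, 2}; δ(3,c) = {1, 2}.
Union: {1, 2, 3, 4}.
After c: {1, 2, 3, 4}.
δ(1,a) = {1, 2}; δ(2,a) = {1, 2, 3}; δ(3,a) = {1}; δ(4,a) = {1, 3, 4}.
Union: {1, 2, 3, 4}.
After a: {1, 2, 3, 4}.

{1, 2, 3, 4}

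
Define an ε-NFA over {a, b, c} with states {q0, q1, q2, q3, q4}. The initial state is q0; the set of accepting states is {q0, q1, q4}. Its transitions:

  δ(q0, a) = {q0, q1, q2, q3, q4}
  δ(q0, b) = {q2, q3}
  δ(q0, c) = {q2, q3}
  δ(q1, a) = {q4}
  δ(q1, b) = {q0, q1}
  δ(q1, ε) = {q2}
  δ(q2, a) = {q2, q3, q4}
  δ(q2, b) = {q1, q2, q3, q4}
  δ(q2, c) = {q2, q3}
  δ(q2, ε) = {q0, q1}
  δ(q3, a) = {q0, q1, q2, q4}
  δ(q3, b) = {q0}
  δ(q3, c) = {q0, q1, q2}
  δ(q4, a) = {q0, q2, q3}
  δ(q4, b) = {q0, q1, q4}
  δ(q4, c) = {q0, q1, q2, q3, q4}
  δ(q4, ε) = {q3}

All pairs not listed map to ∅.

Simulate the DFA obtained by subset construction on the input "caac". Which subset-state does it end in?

{q0, q1, q2, q3, q4}

Start: {q0}.
δ(q0,c) = {q2, q3}.
Union: {q2, q3}.
ε-closure gives {q0, q1, q2, q3}.
After c: {q0, q1, q2, q3}.
δ(q0,a) = {q0, q1, q2, q3, q4}; δ(q1,a) = {q4}; δ(q2,a) = {q2, q3, q4}; δ(q3,a) = {q0, q1, q2, q4}.
Union: {q0, q1, q2, q3, q4}.
After a: {q0, q1, q2, q3, q4}.
δ(q0,a) = {q0, q1, q2, q3, q4}; δ(q1,a) = {q4}; δ(q2,a) = {q2, q3, q4}; δ(q3,a) = {q0, q1, q2, q4}; δ(q4,a) = {q0, q2, q3}.
Union: {q0, q1, q2, q3, q4}.
After a: {q0, q1, q2, q3, q4}.
δ(q0,c) = {q2, q3}; δ(q1,c) = ∅; δ(q2,c) = {q2, q3}; δ(q3,c) = {q0, q1, q2}; δ(q4,c) = {q0, q1, q2, q3, q4}.
Union: {q0, q1, q2, q3, q4}.
After c: {q0, q1, q2, q3, q4}.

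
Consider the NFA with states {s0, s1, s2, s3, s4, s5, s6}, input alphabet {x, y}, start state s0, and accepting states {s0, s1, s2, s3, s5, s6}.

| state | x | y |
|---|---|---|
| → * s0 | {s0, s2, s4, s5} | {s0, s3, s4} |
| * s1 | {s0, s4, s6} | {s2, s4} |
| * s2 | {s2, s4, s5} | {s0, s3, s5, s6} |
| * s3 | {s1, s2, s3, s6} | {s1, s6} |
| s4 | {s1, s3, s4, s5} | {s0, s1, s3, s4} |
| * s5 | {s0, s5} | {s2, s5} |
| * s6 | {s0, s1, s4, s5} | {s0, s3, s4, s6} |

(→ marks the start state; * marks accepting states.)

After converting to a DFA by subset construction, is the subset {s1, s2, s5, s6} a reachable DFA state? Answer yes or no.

no

Start state of the DFA: {s0}.
{s0} --x--> {s0, s2, s4, s5}  [new]
{s0} --y--> {s0, s3, s4}  [new]
{s0, s2, s4, s5} --x--> {s0, s1, s2, s3, s4, s5}  [new]
{s0, s2, s4, s5} --y--> {s0, s1, s2, s3, s4, s5, s6}  [new]
{s0, s3, s4} --x--> {s0, s1, s2, s3, s4, s5, s6}  [seen]
{s0, s3, s4} --y--> {s0, s1, s3, s4, s6}  [new]
{s0, s1, s2, s3, s4, s5} --x--> {s0, s1, s2, s3, s4, s5, s6}  [seen]
{s0, s1, s2, s3, s4, s5} --y--> {s0, s1, s2, s3, s4, s5, s6}  [seen]
{s0, s1, s2, s3, s4, s5, s6} --x--> {s0, s1, s2, s3, s4, s5, s6}  [seen]
{s0, s1, s2, s3, s4, s5, s6} --y--> {s0, s1, s2, s3, s4, s5, s6}  [seen]
{s0, s1, s3, s4, s6} --x--> {s0, s1, s2, s3, s4, s5, s6}  [seen]
{s0, s1, s3, s4, s6} --y--> {s0, s1, s2, s3, s4, s6}  [new]
{s0, s1, s2, s3, s4, s6} --x--> {s0, s1, s2, s3, s4, s5, s6}  [seen]
{s0, s1, s2, s3, s4, s6} --y--> {s0, s1, s2, s3, s4, s5, s6}  [seen]
Reachable DFA states: {s0}, {s0, s2, s4, s5}, {s0, s3, s4}, {s0, s1, s2, s3, s4, s5}, {s0, s1, s2, s3, s4, s5, s6}, {s0, s1, s3, s4, s6}, {s0, s1, s2, s3, s4, s6}.
{s1, s2, s5, s6} is not among them.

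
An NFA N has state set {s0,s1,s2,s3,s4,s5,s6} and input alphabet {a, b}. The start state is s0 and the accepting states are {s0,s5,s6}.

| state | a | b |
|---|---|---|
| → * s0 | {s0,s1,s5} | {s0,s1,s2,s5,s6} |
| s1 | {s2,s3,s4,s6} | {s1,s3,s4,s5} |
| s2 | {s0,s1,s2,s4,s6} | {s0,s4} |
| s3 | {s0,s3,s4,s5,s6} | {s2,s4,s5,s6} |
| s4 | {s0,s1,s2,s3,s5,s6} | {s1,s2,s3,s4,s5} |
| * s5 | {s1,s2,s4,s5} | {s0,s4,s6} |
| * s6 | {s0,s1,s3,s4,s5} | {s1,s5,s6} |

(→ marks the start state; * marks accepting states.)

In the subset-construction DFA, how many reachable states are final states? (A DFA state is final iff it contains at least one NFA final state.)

4

Start state of the DFA: {s0}.
{s0} --a--> {s0,s1,s5}  [new]
{s0} --b--> {s0,s1,s2,s5,s6}  [new]
{s0,s1,s5} --a--> {s0,s1,s2,s3,s4,s5,s6}  [new]
{s0,s1,s5} --b--> {s0,s1,s2,s3,s4,s5,s6}  [seen]
{s0,s1,s2,s5,s6} --a--> {s0,s1,s2,s3,s4,s5,s6}  [seen]
{s0,s1,s2,s5,s6} --b--> {s0,s1,s2,s3,s4,s5,s6}  [seen]
{s0,s1,s2,s3,s4,s5,s6} --a--> {s0,s1,s2,s3,s4,s5,s6}  [seen]
{s0,s1,s2,s3,s4,s5,s6} --b--> {s0,s1,s2,s3,s4,s5,s6}  [seen]
Reachable DFA states: {s0}, {s0,s1,s5}, {s0,s1,s2,s5,s6}, {s0,s1,s2,s3,s4,s5,s6}.
Accepting DFA states (contain an NFA accepting state): {s0}, {s0,s1,s5}, {s0,s1,s2,s5,s6}, {s0,s1,s2,s3,s4,s5,s6}.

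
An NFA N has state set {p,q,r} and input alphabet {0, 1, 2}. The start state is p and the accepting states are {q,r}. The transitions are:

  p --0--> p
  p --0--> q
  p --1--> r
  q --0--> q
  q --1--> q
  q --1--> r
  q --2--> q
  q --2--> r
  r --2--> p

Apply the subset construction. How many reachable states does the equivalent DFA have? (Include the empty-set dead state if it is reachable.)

Start state of the DFA: {p}.
{p} --0--> {p,q}  [new]
{p} --1--> {r}  [new]
{p} --2--> ∅  [new]
{p,q} --0--> {p,q}  [seen]
{p,q} --1--> {q,r}  [new]
{p,q} --2--> {q,r}  [seen]
{r} --0--> ∅  [seen]
{r} --1--> ∅  [seen]
{r} --2--> {p}  [seen]
∅ --0--> ∅  [seen]
∅ --1--> ∅  [seen]
∅ --2--> ∅  [seen]
{q,r} --0--> {q}  [new]
{q,r} --1--> {q,r}  [seen]
{q,r} --2--> {p,q,r}  [new]
{q} --0--> {q}  [seen]
{q} --1--> {q,r}  [seen]
{q} --2--> {q,r}  [seen]
{p,q,r} --0--> {p,q}  [seen]
{p,q,r} --1--> {q,r}  [seen]
{p,q,r} --2--> {p,q,r}  [seen]
Reachable DFA states: {p}, {p,q}, {r}, ∅, {q,r}, {q}, {p,q,r}.

7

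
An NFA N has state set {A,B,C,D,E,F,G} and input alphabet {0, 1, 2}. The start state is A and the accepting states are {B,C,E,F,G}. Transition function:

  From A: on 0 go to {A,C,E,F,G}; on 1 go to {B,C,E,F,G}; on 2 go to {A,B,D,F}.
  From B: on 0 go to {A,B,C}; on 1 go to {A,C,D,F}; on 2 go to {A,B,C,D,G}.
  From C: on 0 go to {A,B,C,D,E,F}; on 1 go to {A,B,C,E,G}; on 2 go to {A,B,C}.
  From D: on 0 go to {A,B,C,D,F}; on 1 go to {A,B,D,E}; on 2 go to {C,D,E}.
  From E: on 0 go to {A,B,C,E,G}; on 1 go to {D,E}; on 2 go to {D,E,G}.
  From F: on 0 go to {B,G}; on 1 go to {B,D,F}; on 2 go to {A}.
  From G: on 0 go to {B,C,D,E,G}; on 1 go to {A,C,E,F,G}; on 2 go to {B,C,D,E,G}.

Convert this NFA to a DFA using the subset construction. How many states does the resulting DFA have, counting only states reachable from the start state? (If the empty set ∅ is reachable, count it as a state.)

6

Start state of the DFA: {A}.
{A} --0--> {A,C,E,F,G}  [new]
{A} --1--> {B,C,E,F,G}  [new]
{A} --2--> {A,B,D,F}  [new]
{A,C,E,F,G} --0--> {A,B,C,D,E,F,G}  [new]
{A,C,E,F,G} --1--> {A,B,C,D,E,F,G}  [seen]
{A,C,E,F,G} --2--> {A,B,C,D,E,F,G}  [seen]
{B,C,E,F,G} --0--> {A,B,C,D,E,F,G}  [seen]
{B,C,E,F,G} --1--> {A,B,C,D,E,F,G}  [seen]
{B,C,E,F,G} --2--> {A,B,C,D,E,G}  [new]
{A,B,D,F} --0--> {A,B,C,D,E,F,G}  [seen]
{A,B,D,F} --1--> {A,B,C,D,E,F,G}  [seen]
{A,B,D,F} --2--> {A,B,C,D,E,F,G}  [seen]
{A,B,C,D,E,F,G} --0--> {A,B,C,D,E,F,G}  [seen]
{A,B,C,D,E,F,G} --1--> {A,B,C,D,E,F,G}  [seen]
{A,B,C,D,E,F,G} --2--> {A,B,C,D,E,F,G}  [seen]
{A,B,C,D,E,G} --0--> {A,B,C,D,E,F,G}  [seen]
{A,B,C,D,E,G} --1--> {A,B,C,D,E,F,G}  [seen]
{A,B,C,D,E,G} --2--> {A,B,C,D,E,F,G}  [seen]
Reachable DFA states: {A}, {A,C,E,F,G}, {B,C,E,F,G}, {A,B,D,F}, {A,B,C,D,E,F,G}, {A,B,C,D,E,G}.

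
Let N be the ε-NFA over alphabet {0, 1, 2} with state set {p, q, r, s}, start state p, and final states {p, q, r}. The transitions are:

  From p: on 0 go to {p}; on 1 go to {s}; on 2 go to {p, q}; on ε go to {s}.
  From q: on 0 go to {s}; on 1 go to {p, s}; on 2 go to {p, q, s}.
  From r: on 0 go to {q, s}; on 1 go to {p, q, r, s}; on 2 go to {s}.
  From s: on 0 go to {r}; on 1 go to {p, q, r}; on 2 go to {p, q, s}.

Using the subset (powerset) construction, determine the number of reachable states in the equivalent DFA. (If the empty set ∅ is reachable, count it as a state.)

4

Start state of the DFA: {p, s} (ε-closure of the NFA start).
{p, s} --0--> {p, r, s}  [new]
{p, s} --1--> {p, q, r, s}  [new]
{p, s} --2--> {p, q, s}  [new]
{p, r, s} --0--> {p, q, r, s}  [seen]
{p, r, s} --1--> {p, q, r, s}  [seen]
{p, r, s} --2--> {p, q, s}  [seen]
{p, q, r, s} --0--> {p, q, r, s}  [seen]
{p, q, r, s} --1--> {p, q, r, s}  [seen]
{p, q, r, s} --2--> {p, q, s}  [seen]
{p, q, s} --0--> {p, r, s}  [seen]
{p, q, s} --1--> {p, q, r, s}  [seen]
{p, q, s} --2--> {p, q, s}  [seen]
Reachable DFA states: {p, s}, {p, r, s}, {p, q, r, s}, {p, q, s}.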